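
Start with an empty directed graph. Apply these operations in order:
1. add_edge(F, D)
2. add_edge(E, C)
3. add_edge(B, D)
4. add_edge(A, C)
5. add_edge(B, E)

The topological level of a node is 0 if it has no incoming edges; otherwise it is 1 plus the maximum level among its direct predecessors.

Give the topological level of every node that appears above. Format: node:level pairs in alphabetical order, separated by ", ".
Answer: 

Answer: A:0, B:0, C:2, D:1, E:1, F:0

Derivation:
Op 1: add_edge(F, D). Edges now: 1
Op 2: add_edge(E, C). Edges now: 2
Op 3: add_edge(B, D). Edges now: 3
Op 4: add_edge(A, C). Edges now: 4
Op 5: add_edge(B, E). Edges now: 5
Compute levels (Kahn BFS):
  sources (in-degree 0): A, B, F
  process A: level=0
    A->C: in-degree(C)=1, level(C)>=1
  process B: level=0
    B->D: in-degree(D)=1, level(D)>=1
    B->E: in-degree(E)=0, level(E)=1, enqueue
  process F: level=0
    F->D: in-degree(D)=0, level(D)=1, enqueue
  process E: level=1
    E->C: in-degree(C)=0, level(C)=2, enqueue
  process D: level=1
  process C: level=2
All levels: A:0, B:0, C:2, D:1, E:1, F:0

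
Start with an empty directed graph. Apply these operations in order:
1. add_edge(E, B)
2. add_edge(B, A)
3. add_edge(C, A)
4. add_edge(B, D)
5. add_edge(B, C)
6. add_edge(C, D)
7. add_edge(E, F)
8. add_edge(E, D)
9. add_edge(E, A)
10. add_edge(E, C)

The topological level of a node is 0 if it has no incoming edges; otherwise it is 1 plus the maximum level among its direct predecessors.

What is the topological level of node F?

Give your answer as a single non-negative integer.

Answer: 1

Derivation:
Op 1: add_edge(E, B). Edges now: 1
Op 2: add_edge(B, A). Edges now: 2
Op 3: add_edge(C, A). Edges now: 3
Op 4: add_edge(B, D). Edges now: 4
Op 5: add_edge(B, C). Edges now: 5
Op 6: add_edge(C, D). Edges now: 6
Op 7: add_edge(E, F). Edges now: 7
Op 8: add_edge(E, D). Edges now: 8
Op 9: add_edge(E, A). Edges now: 9
Op 10: add_edge(E, C). Edges now: 10
Compute levels (Kahn BFS):
  sources (in-degree 0): E
  process E: level=0
    E->A: in-degree(A)=2, level(A)>=1
    E->B: in-degree(B)=0, level(B)=1, enqueue
    E->C: in-degree(C)=1, level(C)>=1
    E->D: in-degree(D)=2, level(D)>=1
    E->F: in-degree(F)=0, level(F)=1, enqueue
  process B: level=1
    B->A: in-degree(A)=1, level(A)>=2
    B->C: in-degree(C)=0, level(C)=2, enqueue
    B->D: in-degree(D)=1, level(D)>=2
  process F: level=1
  process C: level=2
    C->A: in-degree(A)=0, level(A)=3, enqueue
    C->D: in-degree(D)=0, level(D)=3, enqueue
  process A: level=3
  process D: level=3
All levels: A:3, B:1, C:2, D:3, E:0, F:1
level(F) = 1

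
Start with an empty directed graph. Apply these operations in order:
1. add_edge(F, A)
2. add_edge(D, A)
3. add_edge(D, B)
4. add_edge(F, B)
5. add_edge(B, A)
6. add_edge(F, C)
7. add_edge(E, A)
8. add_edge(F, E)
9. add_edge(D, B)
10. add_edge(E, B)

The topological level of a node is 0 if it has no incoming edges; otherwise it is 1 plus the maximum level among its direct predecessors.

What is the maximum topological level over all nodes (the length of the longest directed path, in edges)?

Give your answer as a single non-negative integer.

Answer: 3

Derivation:
Op 1: add_edge(F, A). Edges now: 1
Op 2: add_edge(D, A). Edges now: 2
Op 3: add_edge(D, B). Edges now: 3
Op 4: add_edge(F, B). Edges now: 4
Op 5: add_edge(B, A). Edges now: 5
Op 6: add_edge(F, C). Edges now: 6
Op 7: add_edge(E, A). Edges now: 7
Op 8: add_edge(F, E). Edges now: 8
Op 9: add_edge(D, B) (duplicate, no change). Edges now: 8
Op 10: add_edge(E, B). Edges now: 9
Compute levels (Kahn BFS):
  sources (in-degree 0): D, F
  process D: level=0
    D->A: in-degree(A)=3, level(A)>=1
    D->B: in-degree(B)=2, level(B)>=1
  process F: level=0
    F->A: in-degree(A)=2, level(A)>=1
    F->B: in-degree(B)=1, level(B)>=1
    F->C: in-degree(C)=0, level(C)=1, enqueue
    F->E: in-degree(E)=0, level(E)=1, enqueue
  process C: level=1
  process E: level=1
    E->A: in-degree(A)=1, level(A)>=2
    E->B: in-degree(B)=0, level(B)=2, enqueue
  process B: level=2
    B->A: in-degree(A)=0, level(A)=3, enqueue
  process A: level=3
All levels: A:3, B:2, C:1, D:0, E:1, F:0
max level = 3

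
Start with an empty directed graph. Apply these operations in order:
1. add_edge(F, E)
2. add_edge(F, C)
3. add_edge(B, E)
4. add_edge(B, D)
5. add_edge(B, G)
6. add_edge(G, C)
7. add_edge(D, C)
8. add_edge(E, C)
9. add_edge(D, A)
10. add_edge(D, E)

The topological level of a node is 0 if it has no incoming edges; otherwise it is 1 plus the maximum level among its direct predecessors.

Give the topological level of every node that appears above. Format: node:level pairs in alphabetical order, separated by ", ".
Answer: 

Op 1: add_edge(F, E). Edges now: 1
Op 2: add_edge(F, C). Edges now: 2
Op 3: add_edge(B, E). Edges now: 3
Op 4: add_edge(B, D). Edges now: 4
Op 5: add_edge(B, G). Edges now: 5
Op 6: add_edge(G, C). Edges now: 6
Op 7: add_edge(D, C). Edges now: 7
Op 8: add_edge(E, C). Edges now: 8
Op 9: add_edge(D, A). Edges now: 9
Op 10: add_edge(D, E). Edges now: 10
Compute levels (Kahn BFS):
  sources (in-degree 0): B, F
  process B: level=0
    B->D: in-degree(D)=0, level(D)=1, enqueue
    B->E: in-degree(E)=2, level(E)>=1
    B->G: in-degree(G)=0, level(G)=1, enqueue
  process F: level=0
    F->C: in-degree(C)=3, level(C)>=1
    F->E: in-degree(E)=1, level(E)>=1
  process D: level=1
    D->A: in-degree(A)=0, level(A)=2, enqueue
    D->C: in-degree(C)=2, level(C)>=2
    D->E: in-degree(E)=0, level(E)=2, enqueue
  process G: level=1
    G->C: in-degree(C)=1, level(C)>=2
  process A: level=2
  process E: level=2
    E->C: in-degree(C)=0, level(C)=3, enqueue
  process C: level=3
All levels: A:2, B:0, C:3, D:1, E:2, F:0, G:1

Answer: A:2, B:0, C:3, D:1, E:2, F:0, G:1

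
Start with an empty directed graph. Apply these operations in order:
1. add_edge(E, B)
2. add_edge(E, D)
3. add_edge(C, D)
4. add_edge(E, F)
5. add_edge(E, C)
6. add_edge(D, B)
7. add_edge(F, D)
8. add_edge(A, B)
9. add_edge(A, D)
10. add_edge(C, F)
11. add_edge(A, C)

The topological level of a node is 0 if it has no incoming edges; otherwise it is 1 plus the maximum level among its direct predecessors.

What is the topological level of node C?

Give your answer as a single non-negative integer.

Op 1: add_edge(E, B). Edges now: 1
Op 2: add_edge(E, D). Edges now: 2
Op 3: add_edge(C, D). Edges now: 3
Op 4: add_edge(E, F). Edges now: 4
Op 5: add_edge(E, C). Edges now: 5
Op 6: add_edge(D, B). Edges now: 6
Op 7: add_edge(F, D). Edges now: 7
Op 8: add_edge(A, B). Edges now: 8
Op 9: add_edge(A, D). Edges now: 9
Op 10: add_edge(C, F). Edges now: 10
Op 11: add_edge(A, C). Edges now: 11
Compute levels (Kahn BFS):
  sources (in-degree 0): A, E
  process A: level=0
    A->B: in-degree(B)=2, level(B)>=1
    A->C: in-degree(C)=1, level(C)>=1
    A->D: in-degree(D)=3, level(D)>=1
  process E: level=0
    E->B: in-degree(B)=1, level(B)>=1
    E->C: in-degree(C)=0, level(C)=1, enqueue
    E->D: in-degree(D)=2, level(D)>=1
    E->F: in-degree(F)=1, level(F)>=1
  process C: level=1
    C->D: in-degree(D)=1, level(D)>=2
    C->F: in-degree(F)=0, level(F)=2, enqueue
  process F: level=2
    F->D: in-degree(D)=0, level(D)=3, enqueue
  process D: level=3
    D->B: in-degree(B)=0, level(B)=4, enqueue
  process B: level=4
All levels: A:0, B:4, C:1, D:3, E:0, F:2
level(C) = 1

Answer: 1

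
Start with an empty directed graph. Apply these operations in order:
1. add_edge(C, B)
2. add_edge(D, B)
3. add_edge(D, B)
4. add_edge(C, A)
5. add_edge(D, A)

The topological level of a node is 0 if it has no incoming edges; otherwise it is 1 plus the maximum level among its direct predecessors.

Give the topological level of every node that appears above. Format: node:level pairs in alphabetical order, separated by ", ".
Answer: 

Op 1: add_edge(C, B). Edges now: 1
Op 2: add_edge(D, B). Edges now: 2
Op 3: add_edge(D, B) (duplicate, no change). Edges now: 2
Op 4: add_edge(C, A). Edges now: 3
Op 5: add_edge(D, A). Edges now: 4
Compute levels (Kahn BFS):
  sources (in-degree 0): C, D
  process C: level=0
    C->A: in-degree(A)=1, level(A)>=1
    C->B: in-degree(B)=1, level(B)>=1
  process D: level=0
    D->A: in-degree(A)=0, level(A)=1, enqueue
    D->B: in-degree(B)=0, level(B)=1, enqueue
  process A: level=1
  process B: level=1
All levels: A:1, B:1, C:0, D:0

Answer: A:1, B:1, C:0, D:0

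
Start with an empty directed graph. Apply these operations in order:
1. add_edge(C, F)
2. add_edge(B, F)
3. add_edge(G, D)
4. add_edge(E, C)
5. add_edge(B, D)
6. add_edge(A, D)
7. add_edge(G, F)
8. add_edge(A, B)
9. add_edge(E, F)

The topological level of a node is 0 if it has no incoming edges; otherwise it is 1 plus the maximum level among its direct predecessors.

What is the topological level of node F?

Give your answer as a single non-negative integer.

Op 1: add_edge(C, F). Edges now: 1
Op 2: add_edge(B, F). Edges now: 2
Op 3: add_edge(G, D). Edges now: 3
Op 4: add_edge(E, C). Edges now: 4
Op 5: add_edge(B, D). Edges now: 5
Op 6: add_edge(A, D). Edges now: 6
Op 7: add_edge(G, F). Edges now: 7
Op 8: add_edge(A, B). Edges now: 8
Op 9: add_edge(E, F). Edges now: 9
Compute levels (Kahn BFS):
  sources (in-degree 0): A, E, G
  process A: level=0
    A->B: in-degree(B)=0, level(B)=1, enqueue
    A->D: in-degree(D)=2, level(D)>=1
  process E: level=0
    E->C: in-degree(C)=0, level(C)=1, enqueue
    E->F: in-degree(F)=3, level(F)>=1
  process G: level=0
    G->D: in-degree(D)=1, level(D)>=1
    G->F: in-degree(F)=2, level(F)>=1
  process B: level=1
    B->D: in-degree(D)=0, level(D)=2, enqueue
    B->F: in-degree(F)=1, level(F)>=2
  process C: level=1
    C->F: in-degree(F)=0, level(F)=2, enqueue
  process D: level=2
  process F: level=2
All levels: A:0, B:1, C:1, D:2, E:0, F:2, G:0
level(F) = 2

Answer: 2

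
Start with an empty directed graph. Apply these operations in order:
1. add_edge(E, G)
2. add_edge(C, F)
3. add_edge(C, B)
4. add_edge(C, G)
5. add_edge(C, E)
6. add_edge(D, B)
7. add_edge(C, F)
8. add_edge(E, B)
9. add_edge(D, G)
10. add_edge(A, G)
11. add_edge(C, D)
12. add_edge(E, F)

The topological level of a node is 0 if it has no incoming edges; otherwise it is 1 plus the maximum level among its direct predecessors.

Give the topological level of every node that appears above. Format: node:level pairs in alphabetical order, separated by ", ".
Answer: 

Answer: A:0, B:2, C:0, D:1, E:1, F:2, G:2

Derivation:
Op 1: add_edge(E, G). Edges now: 1
Op 2: add_edge(C, F). Edges now: 2
Op 3: add_edge(C, B). Edges now: 3
Op 4: add_edge(C, G). Edges now: 4
Op 5: add_edge(C, E). Edges now: 5
Op 6: add_edge(D, B). Edges now: 6
Op 7: add_edge(C, F) (duplicate, no change). Edges now: 6
Op 8: add_edge(E, B). Edges now: 7
Op 9: add_edge(D, G). Edges now: 8
Op 10: add_edge(A, G). Edges now: 9
Op 11: add_edge(C, D). Edges now: 10
Op 12: add_edge(E, F). Edges now: 11
Compute levels (Kahn BFS):
  sources (in-degree 0): A, C
  process A: level=0
    A->G: in-degree(G)=3, level(G)>=1
  process C: level=0
    C->B: in-degree(B)=2, level(B)>=1
    C->D: in-degree(D)=0, level(D)=1, enqueue
    C->E: in-degree(E)=0, level(E)=1, enqueue
    C->F: in-degree(F)=1, level(F)>=1
    C->G: in-degree(G)=2, level(G)>=1
  process D: level=1
    D->B: in-degree(B)=1, level(B)>=2
    D->G: in-degree(G)=1, level(G)>=2
  process E: level=1
    E->B: in-degree(B)=0, level(B)=2, enqueue
    E->F: in-degree(F)=0, level(F)=2, enqueue
    E->G: in-degree(G)=0, level(G)=2, enqueue
  process B: level=2
  process F: level=2
  process G: level=2
All levels: A:0, B:2, C:0, D:1, E:1, F:2, G:2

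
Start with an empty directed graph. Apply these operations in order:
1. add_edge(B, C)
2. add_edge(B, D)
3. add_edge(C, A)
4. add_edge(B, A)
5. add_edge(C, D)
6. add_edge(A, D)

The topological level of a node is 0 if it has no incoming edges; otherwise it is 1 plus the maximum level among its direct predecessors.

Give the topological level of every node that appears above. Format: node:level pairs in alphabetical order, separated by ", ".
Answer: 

Answer: A:2, B:0, C:1, D:3

Derivation:
Op 1: add_edge(B, C). Edges now: 1
Op 2: add_edge(B, D). Edges now: 2
Op 3: add_edge(C, A). Edges now: 3
Op 4: add_edge(B, A). Edges now: 4
Op 5: add_edge(C, D). Edges now: 5
Op 6: add_edge(A, D). Edges now: 6
Compute levels (Kahn BFS):
  sources (in-degree 0): B
  process B: level=0
    B->A: in-degree(A)=1, level(A)>=1
    B->C: in-degree(C)=0, level(C)=1, enqueue
    B->D: in-degree(D)=2, level(D)>=1
  process C: level=1
    C->A: in-degree(A)=0, level(A)=2, enqueue
    C->D: in-degree(D)=1, level(D)>=2
  process A: level=2
    A->D: in-degree(D)=0, level(D)=3, enqueue
  process D: level=3
All levels: A:2, B:0, C:1, D:3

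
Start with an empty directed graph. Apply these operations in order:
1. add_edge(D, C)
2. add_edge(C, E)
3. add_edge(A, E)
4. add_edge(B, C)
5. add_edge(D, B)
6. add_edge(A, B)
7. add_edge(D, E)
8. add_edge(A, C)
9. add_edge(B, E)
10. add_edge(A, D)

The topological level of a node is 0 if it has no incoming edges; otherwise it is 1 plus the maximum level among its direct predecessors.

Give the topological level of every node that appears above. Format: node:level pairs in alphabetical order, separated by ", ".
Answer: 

Op 1: add_edge(D, C). Edges now: 1
Op 2: add_edge(C, E). Edges now: 2
Op 3: add_edge(A, E). Edges now: 3
Op 4: add_edge(B, C). Edges now: 4
Op 5: add_edge(D, B). Edges now: 5
Op 6: add_edge(A, B). Edges now: 6
Op 7: add_edge(D, E). Edges now: 7
Op 8: add_edge(A, C). Edges now: 8
Op 9: add_edge(B, E). Edges now: 9
Op 10: add_edge(A, D). Edges now: 10
Compute levels (Kahn BFS):
  sources (in-degree 0): A
  process A: level=0
    A->B: in-degree(B)=1, level(B)>=1
    A->C: in-degree(C)=2, level(C)>=1
    A->D: in-degree(D)=0, level(D)=1, enqueue
    A->E: in-degree(E)=3, level(E)>=1
  process D: level=1
    D->B: in-degree(B)=0, level(B)=2, enqueue
    D->C: in-degree(C)=1, level(C)>=2
    D->E: in-degree(E)=2, level(E)>=2
  process B: level=2
    B->C: in-degree(C)=0, level(C)=3, enqueue
    B->E: in-degree(E)=1, level(E)>=3
  process C: level=3
    C->E: in-degree(E)=0, level(E)=4, enqueue
  process E: level=4
All levels: A:0, B:2, C:3, D:1, E:4

Answer: A:0, B:2, C:3, D:1, E:4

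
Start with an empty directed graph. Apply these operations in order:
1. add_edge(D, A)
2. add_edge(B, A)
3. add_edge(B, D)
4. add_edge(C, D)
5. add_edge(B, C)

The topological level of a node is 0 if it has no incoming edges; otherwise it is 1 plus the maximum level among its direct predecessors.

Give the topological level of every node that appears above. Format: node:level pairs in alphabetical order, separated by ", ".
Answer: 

Answer: A:3, B:0, C:1, D:2

Derivation:
Op 1: add_edge(D, A). Edges now: 1
Op 2: add_edge(B, A). Edges now: 2
Op 3: add_edge(B, D). Edges now: 3
Op 4: add_edge(C, D). Edges now: 4
Op 5: add_edge(B, C). Edges now: 5
Compute levels (Kahn BFS):
  sources (in-degree 0): B
  process B: level=0
    B->A: in-degree(A)=1, level(A)>=1
    B->C: in-degree(C)=0, level(C)=1, enqueue
    B->D: in-degree(D)=1, level(D)>=1
  process C: level=1
    C->D: in-degree(D)=0, level(D)=2, enqueue
  process D: level=2
    D->A: in-degree(A)=0, level(A)=3, enqueue
  process A: level=3
All levels: A:3, B:0, C:1, D:2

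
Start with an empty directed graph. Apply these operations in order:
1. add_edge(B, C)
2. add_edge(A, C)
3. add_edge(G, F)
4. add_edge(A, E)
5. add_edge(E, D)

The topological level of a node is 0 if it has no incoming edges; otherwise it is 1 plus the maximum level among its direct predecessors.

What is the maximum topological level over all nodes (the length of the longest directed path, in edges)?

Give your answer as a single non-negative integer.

Op 1: add_edge(B, C). Edges now: 1
Op 2: add_edge(A, C). Edges now: 2
Op 3: add_edge(G, F). Edges now: 3
Op 4: add_edge(A, E). Edges now: 4
Op 5: add_edge(E, D). Edges now: 5
Compute levels (Kahn BFS):
  sources (in-degree 0): A, B, G
  process A: level=0
    A->C: in-degree(C)=1, level(C)>=1
    A->E: in-degree(E)=0, level(E)=1, enqueue
  process B: level=0
    B->C: in-degree(C)=0, level(C)=1, enqueue
  process G: level=0
    G->F: in-degree(F)=0, level(F)=1, enqueue
  process E: level=1
    E->D: in-degree(D)=0, level(D)=2, enqueue
  process C: level=1
  process F: level=1
  process D: level=2
All levels: A:0, B:0, C:1, D:2, E:1, F:1, G:0
max level = 2

Answer: 2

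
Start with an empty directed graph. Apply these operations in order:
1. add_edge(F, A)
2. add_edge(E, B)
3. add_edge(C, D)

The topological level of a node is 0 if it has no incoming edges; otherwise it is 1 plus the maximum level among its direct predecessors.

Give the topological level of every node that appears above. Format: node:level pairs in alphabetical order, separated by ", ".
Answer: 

Answer: A:1, B:1, C:0, D:1, E:0, F:0

Derivation:
Op 1: add_edge(F, A). Edges now: 1
Op 2: add_edge(E, B). Edges now: 2
Op 3: add_edge(C, D). Edges now: 3
Compute levels (Kahn BFS):
  sources (in-degree 0): C, E, F
  process C: level=0
    C->D: in-degree(D)=0, level(D)=1, enqueue
  process E: level=0
    E->B: in-degree(B)=0, level(B)=1, enqueue
  process F: level=0
    F->A: in-degree(A)=0, level(A)=1, enqueue
  process D: level=1
  process B: level=1
  process A: level=1
All levels: A:1, B:1, C:0, D:1, E:0, F:0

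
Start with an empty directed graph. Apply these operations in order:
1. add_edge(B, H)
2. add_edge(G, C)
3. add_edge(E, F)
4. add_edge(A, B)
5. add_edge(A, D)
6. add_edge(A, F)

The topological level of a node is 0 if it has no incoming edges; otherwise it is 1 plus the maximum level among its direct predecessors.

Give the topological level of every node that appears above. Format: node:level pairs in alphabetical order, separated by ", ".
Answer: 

Answer: A:0, B:1, C:1, D:1, E:0, F:1, G:0, H:2

Derivation:
Op 1: add_edge(B, H). Edges now: 1
Op 2: add_edge(G, C). Edges now: 2
Op 3: add_edge(E, F). Edges now: 3
Op 4: add_edge(A, B). Edges now: 4
Op 5: add_edge(A, D). Edges now: 5
Op 6: add_edge(A, F). Edges now: 6
Compute levels (Kahn BFS):
  sources (in-degree 0): A, E, G
  process A: level=0
    A->B: in-degree(B)=0, level(B)=1, enqueue
    A->D: in-degree(D)=0, level(D)=1, enqueue
    A->F: in-degree(F)=1, level(F)>=1
  process E: level=0
    E->F: in-degree(F)=0, level(F)=1, enqueue
  process G: level=0
    G->C: in-degree(C)=0, level(C)=1, enqueue
  process B: level=1
    B->H: in-degree(H)=0, level(H)=2, enqueue
  process D: level=1
  process F: level=1
  process C: level=1
  process H: level=2
All levels: A:0, B:1, C:1, D:1, E:0, F:1, G:0, H:2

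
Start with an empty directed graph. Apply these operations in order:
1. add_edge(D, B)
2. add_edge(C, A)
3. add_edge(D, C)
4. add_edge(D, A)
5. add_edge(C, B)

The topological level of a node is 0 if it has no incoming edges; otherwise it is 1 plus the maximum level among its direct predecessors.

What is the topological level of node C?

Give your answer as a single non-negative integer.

Op 1: add_edge(D, B). Edges now: 1
Op 2: add_edge(C, A). Edges now: 2
Op 3: add_edge(D, C). Edges now: 3
Op 4: add_edge(D, A). Edges now: 4
Op 5: add_edge(C, B). Edges now: 5
Compute levels (Kahn BFS):
  sources (in-degree 0): D
  process D: level=0
    D->A: in-degree(A)=1, level(A)>=1
    D->B: in-degree(B)=1, level(B)>=1
    D->C: in-degree(C)=0, level(C)=1, enqueue
  process C: level=1
    C->A: in-degree(A)=0, level(A)=2, enqueue
    C->B: in-degree(B)=0, level(B)=2, enqueue
  process A: level=2
  process B: level=2
All levels: A:2, B:2, C:1, D:0
level(C) = 1

Answer: 1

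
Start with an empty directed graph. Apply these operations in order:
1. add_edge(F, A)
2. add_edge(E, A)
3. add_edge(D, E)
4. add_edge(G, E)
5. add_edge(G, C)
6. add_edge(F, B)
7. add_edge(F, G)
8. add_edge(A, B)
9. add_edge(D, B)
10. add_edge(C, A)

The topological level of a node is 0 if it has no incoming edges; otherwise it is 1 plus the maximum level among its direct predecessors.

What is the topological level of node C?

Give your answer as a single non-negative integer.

Answer: 2

Derivation:
Op 1: add_edge(F, A). Edges now: 1
Op 2: add_edge(E, A). Edges now: 2
Op 3: add_edge(D, E). Edges now: 3
Op 4: add_edge(G, E). Edges now: 4
Op 5: add_edge(G, C). Edges now: 5
Op 6: add_edge(F, B). Edges now: 6
Op 7: add_edge(F, G). Edges now: 7
Op 8: add_edge(A, B). Edges now: 8
Op 9: add_edge(D, B). Edges now: 9
Op 10: add_edge(C, A). Edges now: 10
Compute levels (Kahn BFS):
  sources (in-degree 0): D, F
  process D: level=0
    D->B: in-degree(B)=2, level(B)>=1
    D->E: in-degree(E)=1, level(E)>=1
  process F: level=0
    F->A: in-degree(A)=2, level(A)>=1
    F->B: in-degree(B)=1, level(B)>=1
    F->G: in-degree(G)=0, level(G)=1, enqueue
  process G: level=1
    G->C: in-degree(C)=0, level(C)=2, enqueue
    G->E: in-degree(E)=0, level(E)=2, enqueue
  process C: level=2
    C->A: in-degree(A)=1, level(A)>=3
  process E: level=2
    E->A: in-degree(A)=0, level(A)=3, enqueue
  process A: level=3
    A->B: in-degree(B)=0, level(B)=4, enqueue
  process B: level=4
All levels: A:3, B:4, C:2, D:0, E:2, F:0, G:1
level(C) = 2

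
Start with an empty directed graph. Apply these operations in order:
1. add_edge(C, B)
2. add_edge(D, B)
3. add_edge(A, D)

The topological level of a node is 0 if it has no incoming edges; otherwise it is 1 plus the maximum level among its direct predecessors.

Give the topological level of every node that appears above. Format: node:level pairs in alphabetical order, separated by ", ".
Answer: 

Op 1: add_edge(C, B). Edges now: 1
Op 2: add_edge(D, B). Edges now: 2
Op 3: add_edge(A, D). Edges now: 3
Compute levels (Kahn BFS):
  sources (in-degree 0): A, C
  process A: level=0
    A->D: in-degree(D)=0, level(D)=1, enqueue
  process C: level=0
    C->B: in-degree(B)=1, level(B)>=1
  process D: level=1
    D->B: in-degree(B)=0, level(B)=2, enqueue
  process B: level=2
All levels: A:0, B:2, C:0, D:1

Answer: A:0, B:2, C:0, D:1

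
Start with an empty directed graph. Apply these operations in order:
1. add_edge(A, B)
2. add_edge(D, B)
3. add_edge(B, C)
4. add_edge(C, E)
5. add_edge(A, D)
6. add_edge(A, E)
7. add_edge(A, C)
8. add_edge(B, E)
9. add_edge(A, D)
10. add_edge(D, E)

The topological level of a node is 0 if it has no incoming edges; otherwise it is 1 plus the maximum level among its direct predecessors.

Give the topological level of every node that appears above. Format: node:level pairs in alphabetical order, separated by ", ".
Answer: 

Answer: A:0, B:2, C:3, D:1, E:4

Derivation:
Op 1: add_edge(A, B). Edges now: 1
Op 2: add_edge(D, B). Edges now: 2
Op 3: add_edge(B, C). Edges now: 3
Op 4: add_edge(C, E). Edges now: 4
Op 5: add_edge(A, D). Edges now: 5
Op 6: add_edge(A, E). Edges now: 6
Op 7: add_edge(A, C). Edges now: 7
Op 8: add_edge(B, E). Edges now: 8
Op 9: add_edge(A, D) (duplicate, no change). Edges now: 8
Op 10: add_edge(D, E). Edges now: 9
Compute levels (Kahn BFS):
  sources (in-degree 0): A
  process A: level=0
    A->B: in-degree(B)=1, level(B)>=1
    A->C: in-degree(C)=1, level(C)>=1
    A->D: in-degree(D)=0, level(D)=1, enqueue
    A->E: in-degree(E)=3, level(E)>=1
  process D: level=1
    D->B: in-degree(B)=0, level(B)=2, enqueue
    D->E: in-degree(E)=2, level(E)>=2
  process B: level=2
    B->C: in-degree(C)=0, level(C)=3, enqueue
    B->E: in-degree(E)=1, level(E)>=3
  process C: level=3
    C->E: in-degree(E)=0, level(E)=4, enqueue
  process E: level=4
All levels: A:0, B:2, C:3, D:1, E:4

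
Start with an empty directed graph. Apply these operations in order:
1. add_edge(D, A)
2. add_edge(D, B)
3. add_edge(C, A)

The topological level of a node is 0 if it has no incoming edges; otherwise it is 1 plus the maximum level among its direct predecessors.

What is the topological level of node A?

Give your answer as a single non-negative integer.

Op 1: add_edge(D, A). Edges now: 1
Op 2: add_edge(D, B). Edges now: 2
Op 3: add_edge(C, A). Edges now: 3
Compute levels (Kahn BFS):
  sources (in-degree 0): C, D
  process C: level=0
    C->A: in-degree(A)=1, level(A)>=1
  process D: level=0
    D->A: in-degree(A)=0, level(A)=1, enqueue
    D->B: in-degree(B)=0, level(B)=1, enqueue
  process A: level=1
  process B: level=1
All levels: A:1, B:1, C:0, D:0
level(A) = 1

Answer: 1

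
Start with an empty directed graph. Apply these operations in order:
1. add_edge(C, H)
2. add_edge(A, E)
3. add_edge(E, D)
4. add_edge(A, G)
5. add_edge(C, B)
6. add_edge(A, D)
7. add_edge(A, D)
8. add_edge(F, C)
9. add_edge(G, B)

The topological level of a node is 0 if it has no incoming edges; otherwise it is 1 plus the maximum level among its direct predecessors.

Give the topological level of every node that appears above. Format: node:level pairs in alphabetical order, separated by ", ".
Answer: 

Answer: A:0, B:2, C:1, D:2, E:1, F:0, G:1, H:2

Derivation:
Op 1: add_edge(C, H). Edges now: 1
Op 2: add_edge(A, E). Edges now: 2
Op 3: add_edge(E, D). Edges now: 3
Op 4: add_edge(A, G). Edges now: 4
Op 5: add_edge(C, B). Edges now: 5
Op 6: add_edge(A, D). Edges now: 6
Op 7: add_edge(A, D) (duplicate, no change). Edges now: 6
Op 8: add_edge(F, C). Edges now: 7
Op 9: add_edge(G, B). Edges now: 8
Compute levels (Kahn BFS):
  sources (in-degree 0): A, F
  process A: level=0
    A->D: in-degree(D)=1, level(D)>=1
    A->E: in-degree(E)=0, level(E)=1, enqueue
    A->G: in-degree(G)=0, level(G)=1, enqueue
  process F: level=0
    F->C: in-degree(C)=0, level(C)=1, enqueue
  process E: level=1
    E->D: in-degree(D)=0, level(D)=2, enqueue
  process G: level=1
    G->B: in-degree(B)=1, level(B)>=2
  process C: level=1
    C->B: in-degree(B)=0, level(B)=2, enqueue
    C->H: in-degree(H)=0, level(H)=2, enqueue
  process D: level=2
  process B: level=2
  process H: level=2
All levels: A:0, B:2, C:1, D:2, E:1, F:0, G:1, H:2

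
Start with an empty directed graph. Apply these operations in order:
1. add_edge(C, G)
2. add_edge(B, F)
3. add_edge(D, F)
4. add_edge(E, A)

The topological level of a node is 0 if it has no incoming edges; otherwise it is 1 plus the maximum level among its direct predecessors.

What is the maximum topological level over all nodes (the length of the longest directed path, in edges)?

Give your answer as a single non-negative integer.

Op 1: add_edge(C, G). Edges now: 1
Op 2: add_edge(B, F). Edges now: 2
Op 3: add_edge(D, F). Edges now: 3
Op 4: add_edge(E, A). Edges now: 4
Compute levels (Kahn BFS):
  sources (in-degree 0): B, C, D, E
  process B: level=0
    B->F: in-degree(F)=1, level(F)>=1
  process C: level=0
    C->G: in-degree(G)=0, level(G)=1, enqueue
  process D: level=0
    D->F: in-degree(F)=0, level(F)=1, enqueue
  process E: level=0
    E->A: in-degree(A)=0, level(A)=1, enqueue
  process G: level=1
  process F: level=1
  process A: level=1
All levels: A:1, B:0, C:0, D:0, E:0, F:1, G:1
max level = 1

Answer: 1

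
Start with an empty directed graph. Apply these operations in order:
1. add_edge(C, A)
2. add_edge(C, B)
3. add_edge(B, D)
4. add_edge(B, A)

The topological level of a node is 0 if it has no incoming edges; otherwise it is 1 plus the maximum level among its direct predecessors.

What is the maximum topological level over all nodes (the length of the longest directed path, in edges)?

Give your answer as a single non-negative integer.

Op 1: add_edge(C, A). Edges now: 1
Op 2: add_edge(C, B). Edges now: 2
Op 3: add_edge(B, D). Edges now: 3
Op 4: add_edge(B, A). Edges now: 4
Compute levels (Kahn BFS):
  sources (in-degree 0): C
  process C: level=0
    C->A: in-degree(A)=1, level(A)>=1
    C->B: in-degree(B)=0, level(B)=1, enqueue
  process B: level=1
    B->A: in-degree(A)=0, level(A)=2, enqueue
    B->D: in-degree(D)=0, level(D)=2, enqueue
  process A: level=2
  process D: level=2
All levels: A:2, B:1, C:0, D:2
max level = 2

Answer: 2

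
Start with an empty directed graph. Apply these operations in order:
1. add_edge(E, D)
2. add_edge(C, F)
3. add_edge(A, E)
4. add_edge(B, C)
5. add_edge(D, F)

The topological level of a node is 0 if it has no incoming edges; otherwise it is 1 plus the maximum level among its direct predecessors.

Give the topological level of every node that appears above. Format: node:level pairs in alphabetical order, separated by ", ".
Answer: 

Op 1: add_edge(E, D). Edges now: 1
Op 2: add_edge(C, F). Edges now: 2
Op 3: add_edge(A, E). Edges now: 3
Op 4: add_edge(B, C). Edges now: 4
Op 5: add_edge(D, F). Edges now: 5
Compute levels (Kahn BFS):
  sources (in-degree 0): A, B
  process A: level=0
    A->E: in-degree(E)=0, level(E)=1, enqueue
  process B: level=0
    B->C: in-degree(C)=0, level(C)=1, enqueue
  process E: level=1
    E->D: in-degree(D)=0, level(D)=2, enqueue
  process C: level=1
    C->F: in-degree(F)=1, level(F)>=2
  process D: level=2
    D->F: in-degree(F)=0, level(F)=3, enqueue
  process F: level=3
All levels: A:0, B:0, C:1, D:2, E:1, F:3

Answer: A:0, B:0, C:1, D:2, E:1, F:3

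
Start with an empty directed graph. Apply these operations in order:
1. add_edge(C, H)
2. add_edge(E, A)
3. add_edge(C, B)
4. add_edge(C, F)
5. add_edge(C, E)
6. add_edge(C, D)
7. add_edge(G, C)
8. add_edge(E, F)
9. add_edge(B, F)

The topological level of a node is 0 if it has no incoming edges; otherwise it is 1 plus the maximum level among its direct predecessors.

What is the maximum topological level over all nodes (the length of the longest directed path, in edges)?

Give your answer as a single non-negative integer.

Op 1: add_edge(C, H). Edges now: 1
Op 2: add_edge(E, A). Edges now: 2
Op 3: add_edge(C, B). Edges now: 3
Op 4: add_edge(C, F). Edges now: 4
Op 5: add_edge(C, E). Edges now: 5
Op 6: add_edge(C, D). Edges now: 6
Op 7: add_edge(G, C). Edges now: 7
Op 8: add_edge(E, F). Edges now: 8
Op 9: add_edge(B, F). Edges now: 9
Compute levels (Kahn BFS):
  sources (in-degree 0): G
  process G: level=0
    G->C: in-degree(C)=0, level(C)=1, enqueue
  process C: level=1
    C->B: in-degree(B)=0, level(B)=2, enqueue
    C->D: in-degree(D)=0, level(D)=2, enqueue
    C->E: in-degree(E)=0, level(E)=2, enqueue
    C->F: in-degree(F)=2, level(F)>=2
    C->H: in-degree(H)=0, level(H)=2, enqueue
  process B: level=2
    B->F: in-degree(F)=1, level(F)>=3
  process D: level=2
  process E: level=2
    E->A: in-degree(A)=0, level(A)=3, enqueue
    E->F: in-degree(F)=0, level(F)=3, enqueue
  process H: level=2
  process A: level=3
  process F: level=3
All levels: A:3, B:2, C:1, D:2, E:2, F:3, G:0, H:2
max level = 3

Answer: 3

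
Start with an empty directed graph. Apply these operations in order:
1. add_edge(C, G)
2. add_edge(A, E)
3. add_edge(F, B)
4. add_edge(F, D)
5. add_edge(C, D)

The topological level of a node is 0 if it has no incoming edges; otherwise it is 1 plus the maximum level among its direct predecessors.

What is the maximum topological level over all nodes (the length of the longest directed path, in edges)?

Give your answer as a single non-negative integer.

Op 1: add_edge(C, G). Edges now: 1
Op 2: add_edge(A, E). Edges now: 2
Op 3: add_edge(F, B). Edges now: 3
Op 4: add_edge(F, D). Edges now: 4
Op 5: add_edge(C, D). Edges now: 5
Compute levels (Kahn BFS):
  sources (in-degree 0): A, C, F
  process A: level=0
    A->E: in-degree(E)=0, level(E)=1, enqueue
  process C: level=0
    C->D: in-degree(D)=1, level(D)>=1
    C->G: in-degree(G)=0, level(G)=1, enqueue
  process F: level=0
    F->B: in-degree(B)=0, level(B)=1, enqueue
    F->D: in-degree(D)=0, level(D)=1, enqueue
  process E: level=1
  process G: level=1
  process B: level=1
  process D: level=1
All levels: A:0, B:1, C:0, D:1, E:1, F:0, G:1
max level = 1

Answer: 1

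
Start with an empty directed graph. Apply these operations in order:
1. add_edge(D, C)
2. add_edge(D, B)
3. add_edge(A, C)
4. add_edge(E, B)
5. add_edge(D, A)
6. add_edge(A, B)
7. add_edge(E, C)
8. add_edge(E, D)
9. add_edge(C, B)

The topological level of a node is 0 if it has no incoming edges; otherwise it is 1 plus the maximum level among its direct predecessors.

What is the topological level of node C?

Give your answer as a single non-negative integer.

Op 1: add_edge(D, C). Edges now: 1
Op 2: add_edge(D, B). Edges now: 2
Op 3: add_edge(A, C). Edges now: 3
Op 4: add_edge(E, B). Edges now: 4
Op 5: add_edge(D, A). Edges now: 5
Op 6: add_edge(A, B). Edges now: 6
Op 7: add_edge(E, C). Edges now: 7
Op 8: add_edge(E, D). Edges now: 8
Op 9: add_edge(C, B). Edges now: 9
Compute levels (Kahn BFS):
  sources (in-degree 0): E
  process E: level=0
    E->B: in-degree(B)=3, level(B)>=1
    E->C: in-degree(C)=2, level(C)>=1
    E->D: in-degree(D)=0, level(D)=1, enqueue
  process D: level=1
    D->A: in-degree(A)=0, level(A)=2, enqueue
    D->B: in-degree(B)=2, level(B)>=2
    D->C: in-degree(C)=1, level(C)>=2
  process A: level=2
    A->B: in-degree(B)=1, level(B)>=3
    A->C: in-degree(C)=0, level(C)=3, enqueue
  process C: level=3
    C->B: in-degree(B)=0, level(B)=4, enqueue
  process B: level=4
All levels: A:2, B:4, C:3, D:1, E:0
level(C) = 3

Answer: 3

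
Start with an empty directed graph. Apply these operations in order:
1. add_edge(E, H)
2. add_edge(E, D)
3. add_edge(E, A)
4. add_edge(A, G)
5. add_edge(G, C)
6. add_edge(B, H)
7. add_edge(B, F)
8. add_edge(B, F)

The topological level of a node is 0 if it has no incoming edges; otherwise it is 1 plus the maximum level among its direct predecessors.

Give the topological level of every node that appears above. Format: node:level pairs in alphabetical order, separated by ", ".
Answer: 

Op 1: add_edge(E, H). Edges now: 1
Op 2: add_edge(E, D). Edges now: 2
Op 3: add_edge(E, A). Edges now: 3
Op 4: add_edge(A, G). Edges now: 4
Op 5: add_edge(G, C). Edges now: 5
Op 6: add_edge(B, H). Edges now: 6
Op 7: add_edge(B, F). Edges now: 7
Op 8: add_edge(B, F) (duplicate, no change). Edges now: 7
Compute levels (Kahn BFS):
  sources (in-degree 0): B, E
  process B: level=0
    B->F: in-degree(F)=0, level(F)=1, enqueue
    B->H: in-degree(H)=1, level(H)>=1
  process E: level=0
    E->A: in-degree(A)=0, level(A)=1, enqueue
    E->D: in-degree(D)=0, level(D)=1, enqueue
    E->H: in-degree(H)=0, level(H)=1, enqueue
  process F: level=1
  process A: level=1
    A->G: in-degree(G)=0, level(G)=2, enqueue
  process D: level=1
  process H: level=1
  process G: level=2
    G->C: in-degree(C)=0, level(C)=3, enqueue
  process C: level=3
All levels: A:1, B:0, C:3, D:1, E:0, F:1, G:2, H:1

Answer: A:1, B:0, C:3, D:1, E:0, F:1, G:2, H:1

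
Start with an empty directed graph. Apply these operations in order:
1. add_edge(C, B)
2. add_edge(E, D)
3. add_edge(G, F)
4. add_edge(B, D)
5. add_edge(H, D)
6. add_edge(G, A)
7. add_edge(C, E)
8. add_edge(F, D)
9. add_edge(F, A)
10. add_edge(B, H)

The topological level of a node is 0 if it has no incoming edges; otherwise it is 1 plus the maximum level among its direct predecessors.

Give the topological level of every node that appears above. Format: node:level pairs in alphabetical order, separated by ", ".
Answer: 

Answer: A:2, B:1, C:0, D:3, E:1, F:1, G:0, H:2

Derivation:
Op 1: add_edge(C, B). Edges now: 1
Op 2: add_edge(E, D). Edges now: 2
Op 3: add_edge(G, F). Edges now: 3
Op 4: add_edge(B, D). Edges now: 4
Op 5: add_edge(H, D). Edges now: 5
Op 6: add_edge(G, A). Edges now: 6
Op 7: add_edge(C, E). Edges now: 7
Op 8: add_edge(F, D). Edges now: 8
Op 9: add_edge(F, A). Edges now: 9
Op 10: add_edge(B, H). Edges now: 10
Compute levels (Kahn BFS):
  sources (in-degree 0): C, G
  process C: level=0
    C->B: in-degree(B)=0, level(B)=1, enqueue
    C->E: in-degree(E)=0, level(E)=1, enqueue
  process G: level=0
    G->A: in-degree(A)=1, level(A)>=1
    G->F: in-degree(F)=0, level(F)=1, enqueue
  process B: level=1
    B->D: in-degree(D)=3, level(D)>=2
    B->H: in-degree(H)=0, level(H)=2, enqueue
  process E: level=1
    E->D: in-degree(D)=2, level(D)>=2
  process F: level=1
    F->A: in-degree(A)=0, level(A)=2, enqueue
    F->D: in-degree(D)=1, level(D)>=2
  process H: level=2
    H->D: in-degree(D)=0, level(D)=3, enqueue
  process A: level=2
  process D: level=3
All levels: A:2, B:1, C:0, D:3, E:1, F:1, G:0, H:2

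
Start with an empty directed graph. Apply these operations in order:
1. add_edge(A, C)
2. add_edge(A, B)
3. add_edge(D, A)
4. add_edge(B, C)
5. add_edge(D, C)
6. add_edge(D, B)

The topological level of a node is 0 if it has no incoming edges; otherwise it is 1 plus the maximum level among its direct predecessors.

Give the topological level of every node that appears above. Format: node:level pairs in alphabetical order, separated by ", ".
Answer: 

Answer: A:1, B:2, C:3, D:0

Derivation:
Op 1: add_edge(A, C). Edges now: 1
Op 2: add_edge(A, B). Edges now: 2
Op 3: add_edge(D, A). Edges now: 3
Op 4: add_edge(B, C). Edges now: 4
Op 5: add_edge(D, C). Edges now: 5
Op 6: add_edge(D, B). Edges now: 6
Compute levels (Kahn BFS):
  sources (in-degree 0): D
  process D: level=0
    D->A: in-degree(A)=0, level(A)=1, enqueue
    D->B: in-degree(B)=1, level(B)>=1
    D->C: in-degree(C)=2, level(C)>=1
  process A: level=1
    A->B: in-degree(B)=0, level(B)=2, enqueue
    A->C: in-degree(C)=1, level(C)>=2
  process B: level=2
    B->C: in-degree(C)=0, level(C)=3, enqueue
  process C: level=3
All levels: A:1, B:2, C:3, D:0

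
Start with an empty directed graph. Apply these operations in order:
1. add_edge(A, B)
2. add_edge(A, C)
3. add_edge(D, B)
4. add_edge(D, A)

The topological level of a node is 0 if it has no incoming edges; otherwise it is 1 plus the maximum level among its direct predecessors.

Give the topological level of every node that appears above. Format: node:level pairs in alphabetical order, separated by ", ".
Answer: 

Answer: A:1, B:2, C:2, D:0

Derivation:
Op 1: add_edge(A, B). Edges now: 1
Op 2: add_edge(A, C). Edges now: 2
Op 3: add_edge(D, B). Edges now: 3
Op 4: add_edge(D, A). Edges now: 4
Compute levels (Kahn BFS):
  sources (in-degree 0): D
  process D: level=0
    D->A: in-degree(A)=0, level(A)=1, enqueue
    D->B: in-degree(B)=1, level(B)>=1
  process A: level=1
    A->B: in-degree(B)=0, level(B)=2, enqueue
    A->C: in-degree(C)=0, level(C)=2, enqueue
  process B: level=2
  process C: level=2
All levels: A:1, B:2, C:2, D:0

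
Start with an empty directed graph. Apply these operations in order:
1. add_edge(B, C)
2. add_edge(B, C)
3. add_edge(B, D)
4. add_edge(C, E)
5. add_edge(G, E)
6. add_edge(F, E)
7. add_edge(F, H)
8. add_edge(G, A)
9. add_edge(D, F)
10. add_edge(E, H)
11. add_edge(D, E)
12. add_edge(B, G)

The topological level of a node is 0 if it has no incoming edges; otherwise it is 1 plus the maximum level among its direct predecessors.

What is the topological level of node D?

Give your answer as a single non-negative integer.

Op 1: add_edge(B, C). Edges now: 1
Op 2: add_edge(B, C) (duplicate, no change). Edges now: 1
Op 3: add_edge(B, D). Edges now: 2
Op 4: add_edge(C, E). Edges now: 3
Op 5: add_edge(G, E). Edges now: 4
Op 6: add_edge(F, E). Edges now: 5
Op 7: add_edge(F, H). Edges now: 6
Op 8: add_edge(G, A). Edges now: 7
Op 9: add_edge(D, F). Edges now: 8
Op 10: add_edge(E, H). Edges now: 9
Op 11: add_edge(D, E). Edges now: 10
Op 12: add_edge(B, G). Edges now: 11
Compute levels (Kahn BFS):
  sources (in-degree 0): B
  process B: level=0
    B->C: in-degree(C)=0, level(C)=1, enqueue
    B->D: in-degree(D)=0, level(D)=1, enqueue
    B->G: in-degree(G)=0, level(G)=1, enqueue
  process C: level=1
    C->E: in-degree(E)=3, level(E)>=2
  process D: level=1
    D->E: in-degree(E)=2, level(E)>=2
    D->F: in-degree(F)=0, level(F)=2, enqueue
  process G: level=1
    G->A: in-degree(A)=0, level(A)=2, enqueue
    G->E: in-degree(E)=1, level(E)>=2
  process F: level=2
    F->E: in-degree(E)=0, level(E)=3, enqueue
    F->H: in-degree(H)=1, level(H)>=3
  process A: level=2
  process E: level=3
    E->H: in-degree(H)=0, level(H)=4, enqueue
  process H: level=4
All levels: A:2, B:0, C:1, D:1, E:3, F:2, G:1, H:4
level(D) = 1

Answer: 1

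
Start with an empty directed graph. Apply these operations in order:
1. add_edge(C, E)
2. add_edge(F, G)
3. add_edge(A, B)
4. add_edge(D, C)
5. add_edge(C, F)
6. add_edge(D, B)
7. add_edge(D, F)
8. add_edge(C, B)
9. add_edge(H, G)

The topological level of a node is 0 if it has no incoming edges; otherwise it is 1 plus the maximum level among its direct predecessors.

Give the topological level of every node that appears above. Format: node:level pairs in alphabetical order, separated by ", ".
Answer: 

Op 1: add_edge(C, E). Edges now: 1
Op 2: add_edge(F, G). Edges now: 2
Op 3: add_edge(A, B). Edges now: 3
Op 4: add_edge(D, C). Edges now: 4
Op 5: add_edge(C, F). Edges now: 5
Op 6: add_edge(D, B). Edges now: 6
Op 7: add_edge(D, F). Edges now: 7
Op 8: add_edge(C, B). Edges now: 8
Op 9: add_edge(H, G). Edges now: 9
Compute levels (Kahn BFS):
  sources (in-degree 0): A, D, H
  process A: level=0
    A->B: in-degree(B)=2, level(B)>=1
  process D: level=0
    D->B: in-degree(B)=1, level(B)>=1
    D->C: in-degree(C)=0, level(C)=1, enqueue
    D->F: in-degree(F)=1, level(F)>=1
  process H: level=0
    H->G: in-degree(G)=1, level(G)>=1
  process C: level=1
    C->B: in-degree(B)=0, level(B)=2, enqueue
    C->E: in-degree(E)=0, level(E)=2, enqueue
    C->F: in-degree(F)=0, level(F)=2, enqueue
  process B: level=2
  process E: level=2
  process F: level=2
    F->G: in-degree(G)=0, level(G)=3, enqueue
  process G: level=3
All levels: A:0, B:2, C:1, D:0, E:2, F:2, G:3, H:0

Answer: A:0, B:2, C:1, D:0, E:2, F:2, G:3, H:0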